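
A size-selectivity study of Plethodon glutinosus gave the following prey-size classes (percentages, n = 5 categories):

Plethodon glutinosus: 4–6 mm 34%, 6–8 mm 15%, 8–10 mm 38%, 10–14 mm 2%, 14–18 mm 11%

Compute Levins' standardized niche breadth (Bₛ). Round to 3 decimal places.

Convert percentages to proportions (divide by 100).
Σpᵢ² = 0.34² + 0.15² + 0.38² + 0.02² + 0.11² = 0.1156 + 0.0225 + 0.1444 + 0.0004 + 0.0121 = 0.2950
B = 1 / 0.2950 = 3.38983
Bₛ = (B − 1)/(n − 1) = (3.38983 − 1)/(5 − 1) = 2.38983/4 = 0.59746

0.597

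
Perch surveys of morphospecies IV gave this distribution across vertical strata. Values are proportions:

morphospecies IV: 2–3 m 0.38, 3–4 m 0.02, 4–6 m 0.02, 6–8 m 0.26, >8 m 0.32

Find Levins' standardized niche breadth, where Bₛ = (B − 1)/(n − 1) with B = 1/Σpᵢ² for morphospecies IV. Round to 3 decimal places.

Σpᵢ² = 0.38² + 0.02² + 0.02² + 0.26² + 0.32² = 0.1444 + 0.0004 + 0.0004 + 0.0676 + 0.1024 = 0.3152
B = 1 / 0.3152 = 3.17259
Bₛ = (B − 1)/(n − 1) = (3.17259 − 1)/(5 − 1) = 2.17259/4 = 0.54315

0.543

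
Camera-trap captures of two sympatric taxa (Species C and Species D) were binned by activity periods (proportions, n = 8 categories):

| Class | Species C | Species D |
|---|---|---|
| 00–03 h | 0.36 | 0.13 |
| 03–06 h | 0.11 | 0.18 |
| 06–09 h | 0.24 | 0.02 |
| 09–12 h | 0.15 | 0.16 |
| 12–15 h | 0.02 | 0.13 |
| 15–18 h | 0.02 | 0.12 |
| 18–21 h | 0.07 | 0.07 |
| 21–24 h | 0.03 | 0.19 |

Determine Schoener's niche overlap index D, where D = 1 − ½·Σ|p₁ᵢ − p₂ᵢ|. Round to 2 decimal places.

0.55

Σ|p₁ᵢ − p₂ᵢ| = 0.23 + 0.07 + 0.22 + 0.01 + 0.11 + 0.10 + 0.00 + 0.16 = 0.90
D = 1 − ½ × 0.90 = 1 − 0.450 = 0.5500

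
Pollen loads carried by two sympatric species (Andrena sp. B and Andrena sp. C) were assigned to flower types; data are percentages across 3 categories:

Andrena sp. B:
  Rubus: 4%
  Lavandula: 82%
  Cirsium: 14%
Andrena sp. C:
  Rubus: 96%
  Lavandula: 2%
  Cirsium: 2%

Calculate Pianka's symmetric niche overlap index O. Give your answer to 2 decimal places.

0.07

Convert percentages to proportions (divide by 100).
Σ p₁ᵢp₂ᵢ = 0.0384 + 0.0164 + 0.0028 = 0.0576
Σp_1ᵢ² = 0.04² + 0.82² + 0.14² = 0.0016 + 0.6724 + 0.0196 = 0.6936
Σp_2ᵢ² = 0.96² + 0.02² + 0.02² = 0.9216 + 0.0004 + 0.0004 = 0.9224
O = 0.0576 / √(0.6936 × 0.9224) = 0.0576 / 0.79986 = 0.0720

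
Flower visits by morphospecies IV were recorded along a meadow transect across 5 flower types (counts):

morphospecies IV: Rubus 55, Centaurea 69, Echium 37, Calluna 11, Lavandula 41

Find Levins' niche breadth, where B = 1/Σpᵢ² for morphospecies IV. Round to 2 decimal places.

4.14

Proportions for morphospecies IV (n=213): 55/213=0.2582, 69/213=0.3239, 37/213=0.1737, 11/213=0.0516, 41/213=0.1925
Σpᵢ² = 0.2582² + 0.3239² + 0.1737² + 0.0516² + 0.1925² = 0.066667 + 0.104911 + 0.030172 + 0.002663 + 0.037056 = 0.241469
B = 1 / 0.241469 = 4.1413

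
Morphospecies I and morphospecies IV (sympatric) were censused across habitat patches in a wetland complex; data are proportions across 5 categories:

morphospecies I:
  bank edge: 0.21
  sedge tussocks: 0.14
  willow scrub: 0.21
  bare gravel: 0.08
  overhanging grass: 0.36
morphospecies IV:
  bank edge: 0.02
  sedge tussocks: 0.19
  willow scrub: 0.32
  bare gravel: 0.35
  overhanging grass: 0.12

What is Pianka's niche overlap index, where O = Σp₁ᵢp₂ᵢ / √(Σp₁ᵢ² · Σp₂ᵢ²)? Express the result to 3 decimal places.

0.653

Σ p₁ᵢp₂ᵢ = 0.0042 + 0.0266 + 0.0672 + 0.0280 + 0.0432 = 0.1692
Σp_1ᵢ² = 0.21² + 0.14² + 0.21² + 0.08² + 0.36² = 0.0441 + 0.0196 + 0.0441 + 0.0064 + 0.1296 = 0.2438
Σp_2ᵢ² = 0.02² + 0.19² + 0.32² + 0.35² + 0.12² = 0.0004 + 0.0361 + 0.1024 + 0.1225 + 0.0144 = 0.2758
O = 0.1692 / √(0.2438 × 0.2758) = 0.1692 / 0.259307 = 0.65251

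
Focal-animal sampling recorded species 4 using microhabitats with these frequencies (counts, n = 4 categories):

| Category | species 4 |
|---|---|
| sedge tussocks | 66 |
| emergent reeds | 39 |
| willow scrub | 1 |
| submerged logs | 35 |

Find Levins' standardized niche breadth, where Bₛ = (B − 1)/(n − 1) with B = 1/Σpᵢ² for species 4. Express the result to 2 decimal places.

Proportions for species 4 (n=141): 66/141=0.4681, 39/141=0.2766, 1/141=0.0071, 35/141=0.2482
Σpᵢ² = 0.4681² + 0.2766² + 0.0071² + 0.2482² = 0.219118 + 0.076508 + 0.000050 + 0.061603 = 0.357279
B = 1 / 0.357279 = 2.7989
Bₛ = (B − 1)/(n − 1) = (2.7989 − 1)/(4 − 1) = 1.7989/3 = 0.5996

0.60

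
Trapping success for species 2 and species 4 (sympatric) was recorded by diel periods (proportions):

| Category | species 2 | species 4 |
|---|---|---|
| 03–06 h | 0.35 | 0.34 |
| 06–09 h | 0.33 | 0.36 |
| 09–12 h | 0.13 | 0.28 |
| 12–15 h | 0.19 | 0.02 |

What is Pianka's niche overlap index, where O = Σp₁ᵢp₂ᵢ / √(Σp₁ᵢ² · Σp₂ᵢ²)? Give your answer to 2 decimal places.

0.92

Σ p₁ᵢp₂ᵢ = 0.1190 + 0.1188 + 0.0364 + 0.0038 = 0.2780
Σp_1ᵢ² = 0.35² + 0.33² + 0.13² + 0.19² = 0.1225 + 0.1089 + 0.0169 + 0.0361 = 0.2844
Σp_2ᵢ² = 0.34² + 0.36² + 0.28² + 0.02² = 0.1156 + 0.1296 + 0.0784 + 0.0004 = 0.3240
O = 0.2780 / √(0.2844 × 0.3240) = 0.2780 / 0.30355 = 0.9158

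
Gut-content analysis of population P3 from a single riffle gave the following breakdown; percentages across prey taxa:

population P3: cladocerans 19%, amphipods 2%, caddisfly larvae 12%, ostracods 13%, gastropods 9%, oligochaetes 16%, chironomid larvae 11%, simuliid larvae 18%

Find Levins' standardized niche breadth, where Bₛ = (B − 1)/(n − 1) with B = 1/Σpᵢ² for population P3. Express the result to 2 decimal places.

Convert percentages to proportions (divide by 100).
Σpᵢ² = 0.19² + 0.02² + 0.12² + 0.13² + 0.09² + 0.16² + 0.11² + 0.18² = 0.0361 + 0.0004 + 0.0144 + 0.0169 + 0.0081 + 0.0256 + 0.0121 + 0.0324 = 0.1460
B = 1 / 0.1460 = 6.8493
Bₛ = (B − 1)/(n − 1) = (6.8493 − 1)/(8 − 1) = 5.8493/7 = 0.8356

0.84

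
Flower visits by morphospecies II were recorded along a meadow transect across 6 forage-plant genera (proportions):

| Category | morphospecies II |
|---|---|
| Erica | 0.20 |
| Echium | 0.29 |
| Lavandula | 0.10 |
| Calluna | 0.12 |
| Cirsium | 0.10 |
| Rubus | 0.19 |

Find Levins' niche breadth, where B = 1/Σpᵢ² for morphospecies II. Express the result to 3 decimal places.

Σpᵢ² = 0.20² + 0.29² + 0.10² + 0.12² + 0.10² + 0.19² = 0.0400 + 0.0841 + 0.0100 + 0.0144 + 0.0100 + 0.0361 = 0.1946
B = 1 / 0.1946 = 5.13875

5.139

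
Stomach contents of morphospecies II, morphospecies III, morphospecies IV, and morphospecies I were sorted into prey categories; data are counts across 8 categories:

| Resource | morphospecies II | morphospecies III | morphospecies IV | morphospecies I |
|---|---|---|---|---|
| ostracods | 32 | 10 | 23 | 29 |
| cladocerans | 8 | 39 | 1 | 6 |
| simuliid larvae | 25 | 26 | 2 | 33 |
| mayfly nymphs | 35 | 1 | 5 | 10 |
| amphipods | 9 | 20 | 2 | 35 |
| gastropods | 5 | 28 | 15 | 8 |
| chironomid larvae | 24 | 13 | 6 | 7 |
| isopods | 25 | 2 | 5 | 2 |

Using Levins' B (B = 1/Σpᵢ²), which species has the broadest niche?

Proportions for morphospecies II (n=163): 32/163=0.1963, 8/163=0.0491, 25/163=0.1534, 35/163=0.2147, 9/163=0.0552, 5/163=0.0307, 24/163=0.1472, 25/163=0.1534
Proportions for morphospecies III (n=139): 10/139=0.0719, 39/139=0.2806, 26/139=0.1871, 1/139=0.0072, 20/139=0.1439, 28/139=0.2014, 13/139=0.0935, 2/139=0.0144
Proportions for morphospecies IV (n=59): 23/59=0.3898, 1/59=0.0169, 2/59=0.0339, 5/59=0.0847, 2/59=0.0339, 15/59=0.2542, 6/59=0.1017, 5/59=0.0847
Proportions for morphospecies I (n=130): 29/130=0.2231, 6/130=0.0462, 33/130=0.2538, 10/130=0.0769, 35/130=0.2692, 8/130=0.0615, 7/130=0.0538, 2/130=0.0154
Σp_IIᵢ² = 0.1963² + 0.0491² + 0.1534² + 0.2147² + 0.0552² + 0.0307² + 0.1472² + 0.1534² = 0.038534 + 0.002411 + 0.023532 + 0.046096 + 0.003047 + 0.000942 + 0.021668 + 0.023532 = 0.159762
B_II = 1 / 0.159762 = 6.2593
Σp_IIIᵢ² = 0.0719² + 0.2806² + 0.1871² + 0.0072² + 0.1439² + 0.2014² + 0.0935² + 0.0144² = 0.005170 + 0.078736 + 0.035006 + 0.000052 + 0.020707 + 0.040562 + 0.008742 + 0.000207 = 0.189182
B_III = 1 / 0.189182 = 5.2859
Σp_IVᵢ² = 0.3898² + 0.0169² + 0.0339² + 0.0847² + 0.0339² + 0.2542² + 0.1017² + 0.0847² = 0.151944 + 0.000286 + 0.001149 + 0.007174 + 0.001149 + 0.064618 + 0.010343 + 0.007174 = 0.243837
B_IV = 1 / 0.243837 = 4.1011
Σp_Iᵢ² = 0.2231² + 0.0462² + 0.2538² + 0.0769² + 0.2692² + 0.0615² + 0.0538² + 0.0154² = 0.049774 + 0.002134 + 0.064414 + 0.005914 + 0.072469 + 0.003782 + 0.002894 + 0.000237 = 0.201618
B_I = 1 / 0.201618 = 4.9599
Highest B → broadest niche (most generalist): morphospecies II (B = 6.26).

morphospecies II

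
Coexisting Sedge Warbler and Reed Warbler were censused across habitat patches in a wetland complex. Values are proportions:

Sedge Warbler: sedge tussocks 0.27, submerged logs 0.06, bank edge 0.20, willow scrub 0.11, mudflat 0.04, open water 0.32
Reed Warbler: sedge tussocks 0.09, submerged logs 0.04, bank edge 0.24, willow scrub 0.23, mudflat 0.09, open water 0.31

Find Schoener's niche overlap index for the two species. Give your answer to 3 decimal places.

0.790

Σ|p₁ᵢ − p₂ᵢ| = 0.18 + 0.02 + 0.04 + 0.12 + 0.05 + 0.01 = 0.42
D = 1 − ½ × 0.42 = 1 − 0.210 = 0.79000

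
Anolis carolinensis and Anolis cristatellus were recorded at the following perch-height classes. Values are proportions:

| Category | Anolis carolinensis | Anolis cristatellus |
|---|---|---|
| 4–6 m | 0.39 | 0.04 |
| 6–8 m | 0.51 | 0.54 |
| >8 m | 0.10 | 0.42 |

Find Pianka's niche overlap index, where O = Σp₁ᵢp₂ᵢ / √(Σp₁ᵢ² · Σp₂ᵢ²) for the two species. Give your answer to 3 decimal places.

0.748

Σ p₁ᵢp₂ᵢ = 0.0156 + 0.2754 + 0.0420 = 0.3330
Σp_1ᵢ² = 0.39² + 0.51² + 0.10² = 0.1521 + 0.2601 + 0.0100 = 0.4222
Σp_2ᵢ² = 0.04² + 0.54² + 0.42² = 0.0016 + 0.2916 + 0.1764 = 0.4696
O = 0.3330 / √(0.4222 × 0.4696) = 0.3330 / 0.445270 = 0.74786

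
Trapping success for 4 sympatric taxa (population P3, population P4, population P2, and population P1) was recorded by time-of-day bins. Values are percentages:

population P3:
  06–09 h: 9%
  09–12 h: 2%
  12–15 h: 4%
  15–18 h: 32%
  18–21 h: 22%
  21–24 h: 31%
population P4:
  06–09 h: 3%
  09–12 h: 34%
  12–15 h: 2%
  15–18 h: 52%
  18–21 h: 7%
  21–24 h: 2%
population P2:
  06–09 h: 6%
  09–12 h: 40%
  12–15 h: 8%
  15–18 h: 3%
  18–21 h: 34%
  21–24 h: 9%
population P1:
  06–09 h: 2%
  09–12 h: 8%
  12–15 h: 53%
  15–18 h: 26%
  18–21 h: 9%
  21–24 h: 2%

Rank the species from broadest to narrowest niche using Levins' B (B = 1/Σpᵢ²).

Convert percentages to proportions (divide by 100).
Σp_P3ᵢ² = 0.09² + 0.02² + 0.04² + 0.32² + 0.22² + 0.31² = 0.0081 + 0.0004 + 0.0016 + 0.1024 + 0.0484 + 0.0961 = 0.2570
B_P3 = 1 / 0.2570 = 3.8911
Σp_P4ᵢ² = 0.03² + 0.34² + 0.02² + 0.52² + 0.07² + 0.02² = 0.0009 + 0.1156 + 0.0004 + 0.2704 + 0.0049 + 0.0004 = 0.3926
B_P4 = 1 / 0.3926 = 2.5471
Σp_P2ᵢ² = 0.06² + 0.40² + 0.08² + 0.03² + 0.34² + 0.09² = 0.0036 + 0.1600 + 0.0064 + 0.0009 + 0.1156 + 0.0081 = 0.2946
B_P2 = 1 / 0.2946 = 3.3944
Σp_P1ᵢ² = 0.02² + 0.08² + 0.53² + 0.26² + 0.09² + 0.02² = 0.0004 + 0.0064 + 0.2809 + 0.0676 + 0.0081 + 0.0004 = 0.3638
B_P1 = 1 / 0.3638 = 2.7488
Ranking by B (broadest → narrowest): population P3 (3.89) > population P2 (3.39) > population P1 (2.75) > population P4 (2.55)

population P3 > population P2 > population P1 > population P4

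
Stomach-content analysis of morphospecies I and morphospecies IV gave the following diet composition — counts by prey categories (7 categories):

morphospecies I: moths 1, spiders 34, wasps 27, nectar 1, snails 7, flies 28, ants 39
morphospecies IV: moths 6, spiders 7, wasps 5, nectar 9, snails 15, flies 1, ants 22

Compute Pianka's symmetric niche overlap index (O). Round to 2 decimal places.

Proportions for morphospecies I (n=137): 1/137=0.0073, 34/137=0.2482, 27/137=0.1971, 1/137=0.0073, 7/137=0.0511, 28/137=0.2044, 39/137=0.2847
Proportions for morphospecies IV (n=65): 6/65=0.0923, 7/65=0.1077, 5/65=0.0769, 9/65=0.1385, 15/65=0.2308, 1/65=0.0154, 22/65=0.3385
Σ p₁ᵢp₂ᵢ = 0.000674 + 0.026731 + 0.015157 + 0.001011 + 0.011794 + 0.003148 + 0.096371 = 0.154886
Σp_1ᵢ² = 0.0073² + 0.2482² + 0.1971² + 0.0073² + 0.0511² + 0.2044² + 0.2847² = 0.000053 + 0.061603 + 0.038848 + 0.000053 + 0.002611 + 0.041779 + 0.081054 = 0.226001
Σp_2ᵢ² = 0.0923² + 0.1077² + 0.0769² + 0.1385² + 0.2308² + 0.0154² + 0.3385² = 0.008519 + 0.011599 + 0.005914 + 0.019182 + 0.053269 + 0.000237 + 0.114582 = 0.213302
O = 0.154886 / √(0.226001 × 0.213302) = 0.154886 / 0.2195597 = 0.7054

0.71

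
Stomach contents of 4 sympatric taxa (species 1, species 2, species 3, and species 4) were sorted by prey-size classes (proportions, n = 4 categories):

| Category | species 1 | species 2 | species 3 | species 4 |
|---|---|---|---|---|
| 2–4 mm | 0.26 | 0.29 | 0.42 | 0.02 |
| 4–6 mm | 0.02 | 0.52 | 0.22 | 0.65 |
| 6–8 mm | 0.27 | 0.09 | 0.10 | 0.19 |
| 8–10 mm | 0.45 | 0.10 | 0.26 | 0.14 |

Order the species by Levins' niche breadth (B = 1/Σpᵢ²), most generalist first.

species 3 > species 1 > species 2 > species 4

Σp_1ᵢ² = 0.26² + 0.02² + 0.27² + 0.45² = 0.0676 + 0.0004 + 0.0729 + 0.2025 = 0.3434
B_1 = 1 / 0.3434 = 2.9121
Σp_2ᵢ² = 0.29² + 0.52² + 0.09² + 0.10² = 0.0841 + 0.2704 + 0.0081 + 0.0100 = 0.3726
B_2 = 1 / 0.3726 = 2.6838
Σp_3ᵢ² = 0.42² + 0.22² + 0.10² + 0.26² = 0.1764 + 0.0484 + 0.0100 + 0.0676 = 0.3024
B_3 = 1 / 0.3024 = 3.3069
Σp_4ᵢ² = 0.02² + 0.65² + 0.19² + 0.14² = 0.0004 + 0.4225 + 0.0361 + 0.0196 = 0.4786
B_4 = 1 / 0.4786 = 2.0894
Ranking by B (broadest → narrowest): species 3 (3.31) > species 1 (2.91) > species 2 (2.68) > species 4 (2.09)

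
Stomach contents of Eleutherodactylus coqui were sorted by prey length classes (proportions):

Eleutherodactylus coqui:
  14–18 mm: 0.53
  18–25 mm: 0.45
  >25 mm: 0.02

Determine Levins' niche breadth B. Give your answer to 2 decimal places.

Σpᵢ² = 0.53² + 0.45² + 0.02² = 0.2809 + 0.2025 + 0.0004 = 0.4838
B = 1 / 0.4838 = 2.0670

2.07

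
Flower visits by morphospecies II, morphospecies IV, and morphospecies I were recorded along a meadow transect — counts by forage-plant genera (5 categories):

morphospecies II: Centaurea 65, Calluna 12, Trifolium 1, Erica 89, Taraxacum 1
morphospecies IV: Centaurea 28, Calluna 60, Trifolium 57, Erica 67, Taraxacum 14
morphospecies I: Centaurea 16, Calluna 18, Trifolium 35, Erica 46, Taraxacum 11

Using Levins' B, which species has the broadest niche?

Proportions for morphospecies II (n=168): 65/168=0.3869, 12/168=0.0714, 1/168=0.0060, 89/168=0.5298, 1/168=0.0060
Proportions for morphospecies IV (n=226): 28/226=0.1239, 60/226=0.2655, 57/226=0.2522, 67/226=0.2965, 14/226=0.0619
Proportions for morphospecies I (n=126): 16/126=0.1270, 18/126=0.1429, 35/126=0.2778, 46/126=0.3651, 11/126=0.0873
Σp_IIᵢ² = 0.3869² + 0.0714² + 0.0060² + 0.5298² + 0.0060² = 0.149692 + 0.005098 + 0.000036 + 0.280688 + 0.000036 = 0.435550
B_II = 1 / 0.435550 = 2.2959
Σp_IVᵢ² = 0.1239² + 0.2655² + 0.2522² + 0.2965² + 0.0619² = 0.015351 + 0.070490 + 0.063605 + 0.087912 + 0.003832 = 0.241190
B_IV = 1 / 0.241190 = 4.1461
Σp_Iᵢ² = 0.1270² + 0.1429² + 0.2778² + 0.3651² + 0.0873² = 0.016129 + 0.020420 + 0.077173 + 0.133298 + 0.007621 = 0.254641
B_I = 1 / 0.254641 = 3.9271
Highest B → broadest niche (most generalist): morphospecies IV (B = 4.15).

morphospecies IV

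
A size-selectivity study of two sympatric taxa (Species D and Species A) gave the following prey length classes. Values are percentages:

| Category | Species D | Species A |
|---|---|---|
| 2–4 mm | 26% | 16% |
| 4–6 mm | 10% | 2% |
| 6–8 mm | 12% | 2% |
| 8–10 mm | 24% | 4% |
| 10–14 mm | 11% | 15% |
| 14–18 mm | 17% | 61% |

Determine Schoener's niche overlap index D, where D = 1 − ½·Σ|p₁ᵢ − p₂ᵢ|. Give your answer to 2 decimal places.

0.52

Convert percentages to proportions (divide by 100).
Σ|p₁ᵢ − p₂ᵢ| = 0.10 + 0.08 + 0.10 + 0.20 + 0.04 + 0.44 = 0.96
D = 1 − ½ × 0.96 = 1 − 0.480 = 0.5200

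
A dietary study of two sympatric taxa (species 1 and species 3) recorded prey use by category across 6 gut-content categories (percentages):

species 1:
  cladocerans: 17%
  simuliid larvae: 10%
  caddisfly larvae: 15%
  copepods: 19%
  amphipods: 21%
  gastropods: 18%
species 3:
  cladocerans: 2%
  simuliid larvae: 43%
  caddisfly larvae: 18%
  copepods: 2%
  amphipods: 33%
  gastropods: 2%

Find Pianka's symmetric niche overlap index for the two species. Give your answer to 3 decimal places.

0.629

Convert percentages to proportions (divide by 100).
Σ p₁ᵢp₂ᵢ = 0.0034 + 0.0430 + 0.0270 + 0.0038 + 0.0693 + 0.0036 = 0.1501
Σp_1ᵢ² = 0.17² + 0.10² + 0.15² + 0.19² + 0.21² + 0.18² = 0.0289 + 0.0100 + 0.0225 + 0.0361 + 0.0441 + 0.0324 = 0.1740
Σp_2ᵢ² = 0.02² + 0.43² + 0.18² + 0.02² + 0.33² + 0.02² = 0.0004 + 0.1849 + 0.0324 + 0.0004 + 0.1089 + 0.0004 = 0.3274
O = 0.1501 / √(0.1740 × 0.3274) = 0.1501 / 0.238679 = 0.62888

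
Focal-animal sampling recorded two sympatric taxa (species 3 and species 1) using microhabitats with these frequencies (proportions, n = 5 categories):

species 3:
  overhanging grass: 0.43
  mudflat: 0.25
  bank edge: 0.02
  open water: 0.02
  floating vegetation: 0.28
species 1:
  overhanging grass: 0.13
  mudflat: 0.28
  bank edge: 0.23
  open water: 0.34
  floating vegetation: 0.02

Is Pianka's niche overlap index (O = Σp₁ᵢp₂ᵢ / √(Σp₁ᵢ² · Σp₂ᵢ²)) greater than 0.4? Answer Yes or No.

Σ p₁ᵢp₂ᵢ = 0.0559 + 0.0700 + 0.0046 + 0.0068 + 0.0056 = 0.1429
Σp_1ᵢ² = 0.43² + 0.25² + 0.02² + 0.02² + 0.28² = 0.1849 + 0.0625 + 0.0004 + 0.0004 + 0.0784 = 0.3266
Σp_2ᵢ² = 0.13² + 0.28² + 0.23² + 0.34² + 0.02² = 0.0169 + 0.0784 + 0.0529 + 0.1156 + 0.0004 = 0.2642
O = 0.1429 / √(0.3266 × 0.2642) = 0.1429 / 0.29375 = 0.4865
O = 0.4865 > 0.4 → Yes.

Yes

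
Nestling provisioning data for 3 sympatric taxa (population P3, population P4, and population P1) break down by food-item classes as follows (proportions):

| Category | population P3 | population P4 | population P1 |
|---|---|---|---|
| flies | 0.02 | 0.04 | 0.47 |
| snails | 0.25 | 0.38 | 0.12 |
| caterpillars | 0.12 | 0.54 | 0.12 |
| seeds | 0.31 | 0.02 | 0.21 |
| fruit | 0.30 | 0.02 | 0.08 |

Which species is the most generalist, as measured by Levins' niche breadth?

population P3

Σp_P3ᵢ² = 0.02² + 0.25² + 0.12² + 0.31² + 0.30² = 0.0004 + 0.0625 + 0.0144 + 0.0961 + 0.0900 = 0.2634
B_P3 = 1 / 0.2634 = 3.7965
Σp_P4ᵢ² = 0.04² + 0.38² + 0.54² + 0.02² + 0.02² = 0.0016 + 0.1444 + 0.2916 + 0.0004 + 0.0004 = 0.4384
B_P4 = 1 / 0.4384 = 2.2810
Σp_P1ᵢ² = 0.47² + 0.12² + 0.12² + 0.21² + 0.08² = 0.2209 + 0.0144 + 0.0144 + 0.0441 + 0.0064 = 0.3002
B_P1 = 1 / 0.3002 = 3.3311
Highest B → broadest niche (most generalist): population P3 (B = 3.80).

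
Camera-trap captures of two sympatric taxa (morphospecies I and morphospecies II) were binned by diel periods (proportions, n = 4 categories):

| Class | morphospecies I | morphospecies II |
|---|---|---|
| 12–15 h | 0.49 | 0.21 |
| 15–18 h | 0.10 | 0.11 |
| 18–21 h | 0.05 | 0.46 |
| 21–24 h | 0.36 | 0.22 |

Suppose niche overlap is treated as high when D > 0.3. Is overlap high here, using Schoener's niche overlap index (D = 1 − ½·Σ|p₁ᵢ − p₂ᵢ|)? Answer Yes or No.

Σ|p₁ᵢ − p₂ᵢ| = 0.28 + 0.01 + 0.41 + 0.14 = 0.84
D = 1 − ½ × 0.84 = 1 − 0.420 = 0.5800
D = 0.5800 > 0.3 → Yes.

Yes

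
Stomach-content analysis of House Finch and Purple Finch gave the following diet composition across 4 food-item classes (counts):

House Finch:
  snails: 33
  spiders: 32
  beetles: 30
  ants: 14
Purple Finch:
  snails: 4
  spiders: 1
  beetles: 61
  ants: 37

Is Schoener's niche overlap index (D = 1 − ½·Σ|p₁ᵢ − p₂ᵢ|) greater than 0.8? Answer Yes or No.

No

Proportions for House Finch (n=109): 33/109=0.3028, 32/109=0.2936, 30/109=0.2752, 14/109=0.1284
Proportions for Purple Finch (n=103): 4/103=0.0388, 1/103=0.0097, 61/103=0.5922, 37/103=0.3592
Σ|p₁ᵢ − p₂ᵢ| = 0.2640 + 0.2839 + 0.3170 + 0.2308 = 1.0957
D = 1 − ½ × 1.0957 = 1 − 0.54785 = 0.45215
D = 0.45215 < 0.8 → No.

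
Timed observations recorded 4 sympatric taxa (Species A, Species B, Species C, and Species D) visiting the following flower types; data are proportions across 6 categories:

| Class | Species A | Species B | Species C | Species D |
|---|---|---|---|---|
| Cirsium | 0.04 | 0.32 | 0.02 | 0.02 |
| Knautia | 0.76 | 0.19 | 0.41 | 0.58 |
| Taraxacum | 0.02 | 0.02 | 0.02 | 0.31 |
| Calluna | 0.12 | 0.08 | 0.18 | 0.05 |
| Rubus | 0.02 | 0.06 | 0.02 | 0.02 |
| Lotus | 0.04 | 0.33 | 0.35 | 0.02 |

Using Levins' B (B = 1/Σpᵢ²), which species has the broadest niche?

Species B

Σp_Aᵢ² = 0.04² + 0.76² + 0.02² + 0.12² + 0.02² + 0.04² = 0.0016 + 0.5776 + 0.0004 + 0.0144 + 0.0004 + 0.0016 = 0.5960
B_A = 1 / 0.5960 = 1.6779
Σp_Bᵢ² = 0.32² + 0.19² + 0.02² + 0.08² + 0.06² + 0.33² = 0.1024 + 0.0361 + 0.0004 + 0.0064 + 0.0036 + 0.1089 = 0.2578
B_B = 1 / 0.2578 = 3.8790
Σp_Cᵢ² = 0.02² + 0.41² + 0.02² + 0.18² + 0.02² + 0.35² = 0.0004 + 0.1681 + 0.0004 + 0.0324 + 0.0004 + 0.1225 = 0.3242
B_C = 1 / 0.3242 = 3.0845
Σp_Dᵢ² = 0.02² + 0.58² + 0.31² + 0.05² + 0.02² + 0.02² = 0.0004 + 0.3364 + 0.0961 + 0.0025 + 0.0004 + 0.0004 = 0.4362
B_D = 1 / 0.4362 = 2.2925
Highest B → broadest niche (most generalist): Species B (B = 3.88).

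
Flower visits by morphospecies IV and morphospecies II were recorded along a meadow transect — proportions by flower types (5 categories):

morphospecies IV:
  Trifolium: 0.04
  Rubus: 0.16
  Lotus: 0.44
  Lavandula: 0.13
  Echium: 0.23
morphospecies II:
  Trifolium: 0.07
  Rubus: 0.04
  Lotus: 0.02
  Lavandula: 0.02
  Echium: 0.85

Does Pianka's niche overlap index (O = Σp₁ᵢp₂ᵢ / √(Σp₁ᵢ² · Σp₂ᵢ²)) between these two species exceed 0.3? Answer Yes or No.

Σ p₁ᵢp₂ᵢ = 0.0028 + 0.0064 + 0.0088 + 0.0026 + 0.1955 = 0.2161
Σp_1ᵢ² = 0.04² + 0.16² + 0.44² + 0.13² + 0.23² = 0.0016 + 0.0256 + 0.1936 + 0.0169 + 0.0529 = 0.2906
Σp_2ᵢ² = 0.07² + 0.04² + 0.02² + 0.02² + 0.85² = 0.0049 + 0.0016 + 0.0004 + 0.0004 + 0.7225 = 0.7298
O = 0.2161 / √(0.2906 × 0.7298) = 0.2161 / 0.46052 = 0.4693
O = 0.4693 > 0.3 → Yes.

Yes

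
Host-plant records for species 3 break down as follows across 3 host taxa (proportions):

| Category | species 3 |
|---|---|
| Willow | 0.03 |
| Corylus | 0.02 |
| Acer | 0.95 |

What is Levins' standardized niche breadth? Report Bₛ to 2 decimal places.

0.05

Σpᵢ² = 0.03² + 0.02² + 0.95² = 0.0009 + 0.0004 + 0.9025 = 0.9038
B = 1 / 0.9038 = 1.1064
Bₛ = (B − 1)/(n − 1) = (1.1064 − 1)/(3 − 1) = 0.1064/2 = 0.0532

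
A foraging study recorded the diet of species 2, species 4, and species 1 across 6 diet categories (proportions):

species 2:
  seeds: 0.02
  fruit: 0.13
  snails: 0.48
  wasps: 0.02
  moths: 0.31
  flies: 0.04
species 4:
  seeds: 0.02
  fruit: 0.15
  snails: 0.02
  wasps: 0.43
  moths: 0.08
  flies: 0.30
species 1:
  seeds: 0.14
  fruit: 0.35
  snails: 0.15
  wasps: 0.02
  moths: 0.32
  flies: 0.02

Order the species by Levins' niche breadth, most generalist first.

species 1 > species 4 > species 2

Σp_2ᵢ² = 0.02² + 0.13² + 0.48² + 0.02² + 0.31² + 0.04² = 0.0004 + 0.0169 + 0.2304 + 0.0004 + 0.0961 + 0.0016 = 0.3458
B_2 = 1 / 0.3458 = 2.8918
Σp_4ᵢ² = 0.02² + 0.15² + 0.02² + 0.43² + 0.08² + 0.30² = 0.0004 + 0.0225 + 0.0004 + 0.1849 + 0.0064 + 0.0900 = 0.3046
B_4 = 1 / 0.3046 = 3.2830
Σp_1ᵢ² = 0.14² + 0.35² + 0.15² + 0.02² + 0.32² + 0.02² = 0.0196 + 0.1225 + 0.0225 + 0.0004 + 0.1024 + 0.0004 = 0.2678
B_1 = 1 / 0.2678 = 3.7341
Ranking by B (broadest → narrowest): species 1 (3.73) > species 4 (3.28) > species 2 (2.89)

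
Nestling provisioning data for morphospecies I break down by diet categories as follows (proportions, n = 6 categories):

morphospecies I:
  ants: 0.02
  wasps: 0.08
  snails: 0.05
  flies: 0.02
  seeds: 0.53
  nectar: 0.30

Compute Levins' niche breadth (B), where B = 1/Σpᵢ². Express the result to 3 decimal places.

Σpᵢ² = 0.02² + 0.08² + 0.05² + 0.02² + 0.53² + 0.30² = 0.0004 + 0.0064 + 0.0025 + 0.0004 + 0.2809 + 0.0900 = 0.3806
B = 1 / 0.3806 = 2.62743

2.627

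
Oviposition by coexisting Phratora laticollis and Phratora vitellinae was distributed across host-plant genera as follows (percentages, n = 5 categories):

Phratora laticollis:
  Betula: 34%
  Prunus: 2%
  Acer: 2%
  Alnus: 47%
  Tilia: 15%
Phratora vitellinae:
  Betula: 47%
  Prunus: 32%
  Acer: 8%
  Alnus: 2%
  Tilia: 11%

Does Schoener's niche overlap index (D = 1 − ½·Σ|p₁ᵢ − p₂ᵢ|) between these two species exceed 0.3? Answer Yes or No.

Convert percentages to proportions (divide by 100).
Σ|p₁ᵢ − p₂ᵢ| = 0.13 + 0.30 + 0.06 + 0.45 + 0.04 = 0.98
D = 1 − ½ × 0.98 = 1 − 0.490 = 0.5100
D = 0.5100 > 0.3 → Yes.

Yes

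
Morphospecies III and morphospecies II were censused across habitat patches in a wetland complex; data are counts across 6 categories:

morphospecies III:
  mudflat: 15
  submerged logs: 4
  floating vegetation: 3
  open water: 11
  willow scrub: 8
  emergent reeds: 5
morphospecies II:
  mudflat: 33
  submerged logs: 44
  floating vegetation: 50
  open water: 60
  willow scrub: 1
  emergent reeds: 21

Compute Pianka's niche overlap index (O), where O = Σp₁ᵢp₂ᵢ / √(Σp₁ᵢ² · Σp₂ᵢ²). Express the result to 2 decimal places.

Proportions for morphospecies III (n=46): 15/46=0.3261, 4/46=0.0870, 3/46=0.0652, 11/46=0.2391, 8/46=0.1739, 5/46=0.1087
Proportions for morphospecies II (n=209): 33/209=0.1579, 44/209=0.2105, 50/209=0.2392, 60/209=0.2871, 1/209=0.0048, 21/209=0.1005
Σ p₁ᵢp₂ᵢ = 0.051491 + 0.018314 + 0.015596 + 0.068646 + 0.000835 + 0.010924 = 0.165806
Σp_1ᵢ² = 0.3261² + 0.0870² + 0.0652² + 0.2391² + 0.1739² + 0.1087² = 0.106341 + 0.007569 + 0.004251 + 0.057169 + 0.030241 + 0.011816 = 0.217387
Σp_2ᵢ² = 0.1579² + 0.2105² + 0.2392² + 0.2871² + 0.0048² + 0.1005² = 0.024932 + 0.044310 + 0.057217 + 0.082426 + 0.000023 + 0.010100 = 0.219008
O = 0.165806 / √(0.217387 × 0.219008) = 0.165806 / 0.2181960 = 0.7599

0.76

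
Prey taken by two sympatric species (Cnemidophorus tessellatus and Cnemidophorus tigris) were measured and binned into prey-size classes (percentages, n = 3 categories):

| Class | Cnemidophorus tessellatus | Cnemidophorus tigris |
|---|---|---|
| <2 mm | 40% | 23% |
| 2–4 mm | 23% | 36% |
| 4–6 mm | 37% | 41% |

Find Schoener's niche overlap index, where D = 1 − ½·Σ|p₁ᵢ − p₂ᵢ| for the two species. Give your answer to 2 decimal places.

Convert percentages to proportions (divide by 100).
Σ|p₁ᵢ − p₂ᵢ| = 0.17 + 0.13 + 0.04 = 0.34
D = 1 − ½ × 0.34 = 1 − 0.170 = 0.8300

0.83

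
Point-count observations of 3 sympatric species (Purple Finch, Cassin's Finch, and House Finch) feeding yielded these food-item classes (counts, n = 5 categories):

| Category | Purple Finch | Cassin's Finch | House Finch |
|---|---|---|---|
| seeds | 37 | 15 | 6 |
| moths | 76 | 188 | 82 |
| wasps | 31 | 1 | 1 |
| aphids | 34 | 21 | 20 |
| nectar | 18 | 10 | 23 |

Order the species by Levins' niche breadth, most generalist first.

Proportions for Purple Finch (n=196): 37/196=0.1888, 76/196=0.3878, 31/196=0.1582, 34/196=0.1735, 18/196=0.0918
Proportions for Cassin's Finch (n=235): 15/235=0.0638, 188/235=0.8000, 1/235=0.0043, 21/235=0.0894, 10/235=0.0426
Proportions for House Finch (n=132): 6/132=0.0455, 82/132=0.6212, 1/132=0.0076, 20/132=0.1515, 23/132=0.1742
Σp_Purpᵢ² = 0.1888² + 0.3878² + 0.1582² + 0.1735² + 0.0918² = 0.035645 + 0.150389 + 0.025027 + 0.030102 + 0.008427 = 0.249590
B_Purp = 1 / 0.249590 = 4.0066
Σp_Cassᵢ² = 0.0638² + 0.8000² + 0.0043² + 0.0894² + 0.0426² = 0.004070 + 0.640000 + 0.000018 + 0.007992 + 0.001815 = 0.653895
B_Cass = 1 / 0.653895 = 1.5293
Σp_Housᵢ² = 0.0455² + 0.6212² + 0.0076² + 0.1515² + 0.1742² = 0.002070 + 0.385889 + 0.000058 + 0.022952 + 0.030346 = 0.441315
B_Hous = 1 / 0.441315 = 2.2660
Ranking by B (broadest → narrowest): Purple Finch (4.01) > House Finch (2.27) > Cassin's Finch (1.53)

Purple Finch > House Finch > Cassin's Finch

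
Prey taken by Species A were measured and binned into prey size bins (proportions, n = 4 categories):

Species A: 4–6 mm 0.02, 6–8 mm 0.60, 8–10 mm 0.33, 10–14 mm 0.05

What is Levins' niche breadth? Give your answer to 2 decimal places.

2.12

Σpᵢ² = 0.02² + 0.60² + 0.33² + 0.05² = 0.0004 + 0.3600 + 0.1089 + 0.0025 = 0.4718
B = 1 / 0.4718 = 2.1195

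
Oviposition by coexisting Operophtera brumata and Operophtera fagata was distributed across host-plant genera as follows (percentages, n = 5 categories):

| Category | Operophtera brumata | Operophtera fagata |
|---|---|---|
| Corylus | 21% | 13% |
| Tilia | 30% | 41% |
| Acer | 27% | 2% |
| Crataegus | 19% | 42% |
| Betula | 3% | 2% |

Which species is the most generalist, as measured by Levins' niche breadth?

Operophtera brumata

Convert percentages to proportions (divide by 100).
Σp_brumᵢ² = 0.21² + 0.30² + 0.27² + 0.19² + 0.03² = 0.0441 + 0.0900 + 0.0729 + 0.0361 + 0.0009 = 0.2440
B_brum = 1 / 0.2440 = 4.0984
Σp_fagaᵢ² = 0.13² + 0.41² + 0.02² + 0.42² + 0.02² = 0.0169 + 0.1681 + 0.0004 + 0.1764 + 0.0004 = 0.3622
B_faga = 1 / 0.3622 = 2.7609
Highest B → broadest niche (most generalist): Operophtera brumata (B = 4.10).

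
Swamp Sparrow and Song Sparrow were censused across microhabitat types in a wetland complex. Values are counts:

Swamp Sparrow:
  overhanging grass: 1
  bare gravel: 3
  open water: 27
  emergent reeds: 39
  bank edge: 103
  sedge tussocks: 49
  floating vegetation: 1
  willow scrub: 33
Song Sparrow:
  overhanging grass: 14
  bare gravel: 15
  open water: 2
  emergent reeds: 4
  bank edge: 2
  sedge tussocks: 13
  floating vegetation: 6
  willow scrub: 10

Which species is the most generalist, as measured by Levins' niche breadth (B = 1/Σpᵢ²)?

Proportions for Swamp Sparrow (n=256): 1/256=0.0039, 3/256=0.0117, 27/256=0.1055, 39/256=0.1523, 103/256=0.4023, 49/256=0.1914, 1/256=0.0039, 33/256=0.1289
Proportions for Song Sparrow (n=66): 14/66=0.2121, 15/66=0.2273, 2/66=0.0303, 4/66=0.0606, 2/66=0.0303, 13/66=0.1970, 6/66=0.0909, 10/66=0.1515
Σp_Swamᵢ² = 0.0039² + 0.0117² + 0.1055² + 0.1523² + 0.4023² + 0.1914² + 0.0039² + 0.1289² = 0.000015 + 0.000137 + 0.011130 + 0.023195 + 0.161845 + 0.036634 + 0.000015 + 0.016615 = 0.249586
B_Swam = 1 / 0.249586 = 4.0066
Σp_Songᵢ² = 0.2121² + 0.2273² + 0.0303² + 0.0606² + 0.0303² + 0.1970² + 0.0909² + 0.1515² = 0.044986 + 0.051665 + 0.000918 + 0.003672 + 0.000918 + 0.038809 + 0.008263 + 0.022952 = 0.172183
B_Song = 1 / 0.172183 = 5.8078
Highest B → broadest niche (most generalist): Song Sparrow (B = 5.81).

Song Sparrow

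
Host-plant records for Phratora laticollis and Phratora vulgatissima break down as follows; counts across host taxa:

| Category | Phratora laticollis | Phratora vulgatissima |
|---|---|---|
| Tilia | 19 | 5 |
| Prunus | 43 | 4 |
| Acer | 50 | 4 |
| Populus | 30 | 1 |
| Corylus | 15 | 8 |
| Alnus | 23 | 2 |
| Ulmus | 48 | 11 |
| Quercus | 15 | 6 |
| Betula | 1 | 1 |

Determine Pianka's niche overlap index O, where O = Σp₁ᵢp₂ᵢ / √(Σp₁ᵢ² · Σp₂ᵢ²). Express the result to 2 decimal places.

0.81

Proportions for Phratora laticollis (n=244): 19/244=0.0779, 43/244=0.1762, 50/244=0.2049, 30/244=0.1230, 15/244=0.0615, 23/244=0.0943, 48/244=0.1967, 15/244=0.0615, 1/244=0.0041
Proportions for Phratora vulgatissima (n=42): 5/42=0.1190, 4/42=0.0952, 4/42=0.0952, 1/42=0.0238, 8/42=0.1905, 2/42=0.0476, 11/42=0.2619, 6/42=0.1429, 1/42=0.0238
Σ p₁ᵢp₂ᵢ = 0.009270 + 0.016774 + 0.019506 + 0.002927 + 0.011716 + 0.004489 + 0.051516 + 0.008788 + 0.000098 = 0.125084
Σp_1ᵢ² = 0.0779² + 0.1762² + 0.2049² + 0.1230² + 0.0615² + 0.0943² + 0.1967² + 0.0615² + 0.0041² = 0.006068 + 0.031046 + 0.041984 + 0.015129 + 0.003782 + 0.008892 + 0.038691 + 0.003782 + 0.000017 = 0.149391
Σp_2ᵢ² = 0.1190² + 0.0952² + 0.0952² + 0.0238² + 0.1905² + 0.0476² + 0.2619² + 0.1429² + 0.0238² = 0.014161 + 0.009063 + 0.009063 + 0.000566 + 0.036290 + 0.002266 + 0.068592 + 0.020420 + 0.000566 = 0.160987
O = 0.125084 / √(0.149391 × 0.160987) = 0.125084 / 0.1550807 = 0.8066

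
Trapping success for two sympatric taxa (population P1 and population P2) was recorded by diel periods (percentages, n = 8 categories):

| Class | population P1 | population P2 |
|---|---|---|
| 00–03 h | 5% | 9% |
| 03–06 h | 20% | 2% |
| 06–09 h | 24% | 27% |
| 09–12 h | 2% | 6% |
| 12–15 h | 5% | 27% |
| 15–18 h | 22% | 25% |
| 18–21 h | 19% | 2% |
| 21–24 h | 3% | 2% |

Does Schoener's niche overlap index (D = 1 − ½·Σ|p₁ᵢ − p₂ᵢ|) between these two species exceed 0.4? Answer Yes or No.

Convert percentages to proportions (divide by 100).
Σ|p₁ᵢ − p₂ᵢ| = 0.04 + 0.18 + 0.03 + 0.04 + 0.22 + 0.03 + 0.17 + 0.01 = 0.72
D = 1 − ½ × 0.72 = 1 − 0.360 = 0.6400
D = 0.6400 > 0.4 → Yes.

Yes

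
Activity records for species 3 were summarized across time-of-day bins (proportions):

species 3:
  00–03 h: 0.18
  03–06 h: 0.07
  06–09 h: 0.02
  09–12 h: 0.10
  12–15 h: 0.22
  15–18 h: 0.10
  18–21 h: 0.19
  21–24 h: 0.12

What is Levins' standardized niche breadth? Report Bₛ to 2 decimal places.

Σpᵢ² = 0.18² + 0.07² + 0.02² + 0.10² + 0.22² + 0.10² + 0.19² + 0.12² = 0.0324 + 0.0049 + 0.0004 + 0.0100 + 0.0484 + 0.0100 + 0.0361 + 0.0144 = 0.1566
B = 1 / 0.1566 = 6.3857
Bₛ = (B − 1)/(n − 1) = (6.3857 − 1)/(8 − 1) = 5.3857/7 = 0.7694

0.77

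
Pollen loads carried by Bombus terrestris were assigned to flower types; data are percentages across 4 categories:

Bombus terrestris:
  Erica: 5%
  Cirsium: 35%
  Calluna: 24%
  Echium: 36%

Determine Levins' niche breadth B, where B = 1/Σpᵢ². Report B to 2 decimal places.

Convert percentages to proportions (divide by 100).
Σpᵢ² = 0.05² + 0.35² + 0.24² + 0.36² = 0.0025 + 0.1225 + 0.0576 + 0.1296 = 0.3122
B = 1 / 0.3122 = 3.2031

3.20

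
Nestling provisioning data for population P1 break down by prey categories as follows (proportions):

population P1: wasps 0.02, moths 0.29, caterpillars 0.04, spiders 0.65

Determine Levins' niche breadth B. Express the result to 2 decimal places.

1.97

Σpᵢ² = 0.02² + 0.29² + 0.04² + 0.65² = 0.0004 + 0.0841 + 0.0016 + 0.4225 = 0.5086
B = 1 / 0.5086 = 1.9662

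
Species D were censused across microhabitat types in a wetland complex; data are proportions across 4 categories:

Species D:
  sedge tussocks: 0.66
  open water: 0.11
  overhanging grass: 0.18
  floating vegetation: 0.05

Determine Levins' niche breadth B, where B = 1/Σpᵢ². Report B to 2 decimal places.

Σpᵢ² = 0.66² + 0.11² + 0.18² + 0.05² = 0.4356 + 0.0121 + 0.0324 + 0.0025 = 0.4826
B = 1 / 0.4826 = 2.0721

2.07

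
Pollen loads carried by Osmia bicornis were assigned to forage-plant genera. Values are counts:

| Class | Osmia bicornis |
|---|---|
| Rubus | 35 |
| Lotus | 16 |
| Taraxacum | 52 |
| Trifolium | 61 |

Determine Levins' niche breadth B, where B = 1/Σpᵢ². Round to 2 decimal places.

Proportions for Osmia bicornis (n=164): 35/164=0.2134, 16/164=0.0976, 52/164=0.3171, 61/164=0.3720
Σpᵢ² = 0.2134² + 0.0976² + 0.3171² + 0.3720² = 0.045540 + 0.009526 + 0.100552 + 0.138384 = 0.294002
B = 1 / 0.294002 = 3.4013

3.40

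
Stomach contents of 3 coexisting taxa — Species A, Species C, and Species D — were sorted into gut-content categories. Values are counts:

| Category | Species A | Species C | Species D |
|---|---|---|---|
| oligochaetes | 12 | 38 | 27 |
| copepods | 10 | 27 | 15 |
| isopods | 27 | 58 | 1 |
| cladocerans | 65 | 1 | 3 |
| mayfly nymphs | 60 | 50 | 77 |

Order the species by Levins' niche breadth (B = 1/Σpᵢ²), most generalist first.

Proportions for Species A (n=174): 12/174=0.0690, 10/174=0.0575, 27/174=0.1552, 65/174=0.3736, 60/174=0.3448
Proportions for Species C (n=174): 38/174=0.2184, 27/174=0.1552, 58/174=0.3333, 1/174=0.0057, 50/174=0.2874
Proportions for Species D (n=123): 27/123=0.2195, 15/123=0.1220, 1/123=0.0081, 3/123=0.0244, 77/123=0.6260
Σp_Aᵢ² = 0.0690² + 0.0575² + 0.1552² + 0.3736² + 0.3448² = 0.004761 + 0.003306 + 0.024087 + 0.139577 + 0.118887 = 0.290618
B_A = 1 / 0.290618 = 3.4409
Σp_Cᵢ² = 0.2184² + 0.1552² + 0.3333² + 0.0057² + 0.2874² = 0.047699 + 0.024087 + 0.111089 + 0.000032 + 0.082599 = 0.265506
B_C = 1 / 0.265506 = 3.7664
Σp_Dᵢ² = 0.2195² + 0.1220² + 0.0081² + 0.0244² + 0.6260² = 0.048180 + 0.014884 + 0.000066 + 0.000595 + 0.391876 = 0.455601
B_D = 1 / 0.455601 = 2.1949
Ranking by B (broadest → narrowest): Species C (3.77) > Species A (3.44) > Species D (2.19)

Species C > Species A > Species D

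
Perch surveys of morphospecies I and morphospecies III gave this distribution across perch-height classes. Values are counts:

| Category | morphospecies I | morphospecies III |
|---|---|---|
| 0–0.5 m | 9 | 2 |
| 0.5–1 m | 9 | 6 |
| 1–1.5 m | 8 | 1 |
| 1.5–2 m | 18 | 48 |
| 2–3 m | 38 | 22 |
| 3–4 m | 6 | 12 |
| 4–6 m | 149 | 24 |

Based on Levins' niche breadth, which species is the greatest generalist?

Proportions for morphospecies I (n=237): 9/237=0.0380, 9/237=0.0380, 8/237=0.0338, 18/237=0.0759, 38/237=0.1603, 6/237=0.0253, 149/237=0.6287
Proportions for morphospecies III (n=115): 2/115=0.0174, 6/115=0.0522, 1/115=0.0087, 48/115=0.4174, 22/115=0.1913, 12/115=0.1043, 24/115=0.2087
Σp_Iᵢ² = 0.0380² + 0.0380² + 0.0338² + 0.0759² + 0.1603² + 0.0253² + 0.6287² = 0.001444 + 0.001444 + 0.001142 + 0.005761 + 0.025696 + 0.000640 + 0.395264 = 0.431391
B_I = 1 / 0.431391 = 2.3181
Σp_IIIᵢ² = 0.0174² + 0.0522² + 0.0087² + 0.4174² + 0.1913² + 0.1043² + 0.2087² = 0.000303 + 0.002725 + 0.000076 + 0.174223 + 0.036596 + 0.010878 + 0.043556 = 0.268357
B_III = 1 / 0.268357 = 3.7264
Highest B → broadest niche (most generalist): morphospecies III (B = 3.73).

morphospecies III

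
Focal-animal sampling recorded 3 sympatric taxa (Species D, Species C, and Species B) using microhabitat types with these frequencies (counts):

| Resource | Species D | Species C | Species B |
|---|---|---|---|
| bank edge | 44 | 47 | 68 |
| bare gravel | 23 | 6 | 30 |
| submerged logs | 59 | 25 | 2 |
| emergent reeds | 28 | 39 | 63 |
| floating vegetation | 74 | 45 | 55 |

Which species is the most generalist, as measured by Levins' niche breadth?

Proportions for Species D (n=228): 44/228=0.1930, 23/228=0.1009, 59/228=0.2588, 28/228=0.1228, 74/228=0.3246
Proportions for Species C (n=162): 47/162=0.2901, 6/162=0.0370, 25/162=0.1543, 39/162=0.2407, 45/162=0.2778
Proportions for Species B (n=218): 68/218=0.3119, 30/218=0.1376, 2/218=0.0092, 63/218=0.2890, 55/218=0.2523
Σp_Dᵢ² = 0.1930² + 0.1009² + 0.2588² + 0.1228² + 0.3246² = 0.037249 + 0.010181 + 0.066977 + 0.015080 + 0.105365 = 0.234852
B_D = 1 / 0.234852 = 4.2580
Σp_Cᵢ² = 0.2901² + 0.0370² + 0.1543² + 0.2407² + 0.2778² = 0.084158 + 0.001369 + 0.023808 + 0.057936 + 0.077173 = 0.244444
B_C = 1 / 0.244444 = 4.0909
Σp_Bᵢ² = 0.3119² + 0.1376² + 0.0092² + 0.2890² + 0.2523² = 0.097282 + 0.018934 + 0.000085 + 0.083521 + 0.063655 = 0.263477
B_B = 1 / 0.263477 = 3.7954
Highest B → broadest niche (most generalist): Species D (B = 4.26).

Species D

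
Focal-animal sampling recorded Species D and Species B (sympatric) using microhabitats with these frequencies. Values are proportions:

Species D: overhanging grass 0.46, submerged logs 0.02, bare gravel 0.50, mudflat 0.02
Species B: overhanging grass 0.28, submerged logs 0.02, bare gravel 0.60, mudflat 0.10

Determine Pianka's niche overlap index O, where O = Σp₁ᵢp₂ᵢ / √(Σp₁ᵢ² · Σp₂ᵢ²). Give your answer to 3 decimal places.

Σ p₁ᵢp₂ᵢ = 0.1288 + 0.0004 + 0.3000 + 0.0020 = 0.4312
Σp_1ᵢ² = 0.46² + 0.02² + 0.50² + 0.02² = 0.2116 + 0.0004 + 0.2500 + 0.0004 = 0.4624
Σp_2ᵢ² = 0.28² + 0.02² + 0.60² + 0.10² = 0.0784 + 0.0004 + 0.3600 + 0.0100 = 0.4488
O = 0.4312 / √(0.4624 × 0.4488) = 0.4312 / 0.455549 = 0.94655

0.947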